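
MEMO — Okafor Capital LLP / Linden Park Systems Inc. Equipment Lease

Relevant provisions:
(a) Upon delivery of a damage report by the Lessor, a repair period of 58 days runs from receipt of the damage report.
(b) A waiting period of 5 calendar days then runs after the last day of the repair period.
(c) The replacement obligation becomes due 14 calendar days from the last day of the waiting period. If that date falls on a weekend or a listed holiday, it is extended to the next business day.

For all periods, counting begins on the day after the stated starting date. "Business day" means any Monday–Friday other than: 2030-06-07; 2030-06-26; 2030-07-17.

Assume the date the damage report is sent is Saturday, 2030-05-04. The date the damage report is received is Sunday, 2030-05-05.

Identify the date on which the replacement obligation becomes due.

The last day of the repair period: 2030-05-05 + 58 days = 2030-07-02.
The last day of the waiting period: 5 calendar days after 2030-07-02 is 2030-07-07.
Adding 14 calendar days to 2030-07-07 gives 2030-07-21, which is the date on which the replacement obligation becomes due. That falls on a Sunday, so it rolls to the next business day, Monday, 2030-07-22.

2030-07-22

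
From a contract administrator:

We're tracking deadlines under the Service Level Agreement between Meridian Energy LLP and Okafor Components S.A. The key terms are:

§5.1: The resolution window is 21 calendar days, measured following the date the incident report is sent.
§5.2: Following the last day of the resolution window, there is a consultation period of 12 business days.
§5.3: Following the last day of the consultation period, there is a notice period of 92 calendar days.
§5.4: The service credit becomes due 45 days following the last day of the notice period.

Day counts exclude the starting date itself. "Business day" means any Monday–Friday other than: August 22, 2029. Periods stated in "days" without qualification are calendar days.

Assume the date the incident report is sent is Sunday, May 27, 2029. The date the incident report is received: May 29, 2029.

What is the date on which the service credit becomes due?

The last day of the resolution window: May 27, 2029 + 21 days = June 17, 2029.
The last day of the consultation period: counting 12 business days from Sunday, June 17, 2029 (Jun 18, Jun 19, Jun 20, Jun 21, …, Jun 29, Jul 2, Jul 3, skipping weekends) reaches Tuesday, July 3, 2029.
The last day of the notice period: July 3, 2029 + 92 days = October 3, 2029.
The date on which the service credit becomes due: October 3, 2029 + 45 days = November 17, 2029.

November 17, 2029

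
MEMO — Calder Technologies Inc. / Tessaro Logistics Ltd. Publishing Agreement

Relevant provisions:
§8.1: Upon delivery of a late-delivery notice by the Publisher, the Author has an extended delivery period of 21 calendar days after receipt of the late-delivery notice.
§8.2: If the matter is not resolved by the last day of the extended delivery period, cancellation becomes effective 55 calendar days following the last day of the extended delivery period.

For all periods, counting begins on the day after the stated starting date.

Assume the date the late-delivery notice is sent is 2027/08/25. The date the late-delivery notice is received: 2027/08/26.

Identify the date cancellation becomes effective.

2027/11/10

The last day of the extended delivery period: 21 calendar days after 2027/08/26 is 2027/09/16.
The date cancellation becomes effective: 55 calendar days after 2027/09/16 is 2027/11/10.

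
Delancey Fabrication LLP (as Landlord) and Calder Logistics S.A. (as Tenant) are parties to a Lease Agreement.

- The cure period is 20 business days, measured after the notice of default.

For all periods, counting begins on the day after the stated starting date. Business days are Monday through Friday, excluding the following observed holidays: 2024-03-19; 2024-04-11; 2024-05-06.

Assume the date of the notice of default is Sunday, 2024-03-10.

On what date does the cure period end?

From Sunday, 2024-03-10, 20 business days (Mar 11, Mar 12, Mar 13, Mar 14, …, Apr 4, Apr 5, Apr 8, skipping weekends and the listed holiday on Mar 19) brings us to Monday, 2024-04-08, which is the last day of the cure period.

2024-04-08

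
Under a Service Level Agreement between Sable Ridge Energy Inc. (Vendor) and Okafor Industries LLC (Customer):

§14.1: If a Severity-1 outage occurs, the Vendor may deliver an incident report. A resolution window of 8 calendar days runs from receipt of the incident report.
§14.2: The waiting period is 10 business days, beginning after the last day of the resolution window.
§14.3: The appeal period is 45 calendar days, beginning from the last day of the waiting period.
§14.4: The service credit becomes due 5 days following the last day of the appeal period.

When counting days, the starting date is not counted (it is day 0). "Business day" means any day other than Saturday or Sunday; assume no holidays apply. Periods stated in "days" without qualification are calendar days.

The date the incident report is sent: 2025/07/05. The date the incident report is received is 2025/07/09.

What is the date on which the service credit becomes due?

The last day of the resolution window: 2025/07/09 + 8 days = 2025/07/17.
From Thursday, 2025/07/17, 10 business days (Jul 18, Jul 21, Jul 22, Jul 23, Jul 24, Jul 25, Jul 28, Jul 29, Jul 30, Jul 31, skipping weekends) brings us to Thursday, 2025/07/31, which is the last day of the waiting period.
The last day of the appeal period: 2025/07/31 + 45 days = 2025/09/14.
The date on which the service credit becomes due: 2025/09/14 + 5 days = 2025/09/19.

2025/09/19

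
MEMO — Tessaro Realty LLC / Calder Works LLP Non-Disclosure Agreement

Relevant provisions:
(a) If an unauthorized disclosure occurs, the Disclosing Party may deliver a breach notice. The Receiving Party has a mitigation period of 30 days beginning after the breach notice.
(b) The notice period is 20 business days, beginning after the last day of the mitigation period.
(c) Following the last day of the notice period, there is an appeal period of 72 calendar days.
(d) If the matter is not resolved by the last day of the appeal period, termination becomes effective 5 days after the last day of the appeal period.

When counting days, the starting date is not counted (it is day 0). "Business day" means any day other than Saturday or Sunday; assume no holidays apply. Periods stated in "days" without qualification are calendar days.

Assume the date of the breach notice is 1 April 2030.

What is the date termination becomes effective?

The last day of the mitigation period: 30 calendar days after 1 April 2030 is 1 May 2030.
From Wednesday, 1 May 2030, 20 business days (May 2, May 3, May 6, May 7, …, May 27, May 28, May 29, skipping weekends) brings us to Wednesday, 29 May 2030, which is the last day of the notice period.
Adding 72 calendar days to 29 May 2030 gives 9 August 2030, which is the last day of the appeal period.
Adding 5 calendar days to 9 August 2030 gives 14 August 2030, which is the date termination becomes effective.

14 August 2030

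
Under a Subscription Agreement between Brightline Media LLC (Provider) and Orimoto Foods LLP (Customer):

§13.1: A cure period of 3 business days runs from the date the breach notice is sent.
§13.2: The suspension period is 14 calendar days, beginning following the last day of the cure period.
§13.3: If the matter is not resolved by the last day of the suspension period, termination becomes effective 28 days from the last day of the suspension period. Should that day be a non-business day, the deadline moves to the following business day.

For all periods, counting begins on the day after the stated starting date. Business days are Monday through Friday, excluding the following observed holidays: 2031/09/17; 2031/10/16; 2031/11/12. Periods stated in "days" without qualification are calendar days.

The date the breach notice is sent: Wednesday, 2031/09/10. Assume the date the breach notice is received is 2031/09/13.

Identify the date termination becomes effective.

2031/10/27

The last day of the cure period: 3 business days after Wednesday, 2031/09/10, skipping weekends — Sep 11, Sep 12, Sep 15 — lands on Monday, 2031/09/15.
Adding 14 calendar days to 2031/09/15 gives 2031/09/29, which is the last day of the suspension period.
The date termination becomes effective: 2031/09/29 + 28 days = 2031/10/27. 2031/10/27 is a Monday and is not a listed holiday, so no roll-forward applies.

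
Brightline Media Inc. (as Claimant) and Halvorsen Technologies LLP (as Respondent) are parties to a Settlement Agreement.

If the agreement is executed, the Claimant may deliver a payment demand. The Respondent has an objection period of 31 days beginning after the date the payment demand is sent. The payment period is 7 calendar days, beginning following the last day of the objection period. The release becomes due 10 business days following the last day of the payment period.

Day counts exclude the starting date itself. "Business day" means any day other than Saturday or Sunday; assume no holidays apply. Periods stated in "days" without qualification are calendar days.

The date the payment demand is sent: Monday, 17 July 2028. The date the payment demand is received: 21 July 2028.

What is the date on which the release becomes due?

The last day of the objection period: 17 July 2028 + 31 days = 17 August 2028.
The last day of the payment period: 7 calendar days after 17 August 2028 is 24 August 2028.
The date on which the release becomes due: counting 10 business days from Thursday, 24 August 2028 (Aug 25, Aug 28, Aug 29, Aug 30, Aug 31, Sep 1, Sep 4, Sep 5, Sep 6, Sep 7, skipping weekends) reaches Thursday, 7 September 2028.

7 September 2028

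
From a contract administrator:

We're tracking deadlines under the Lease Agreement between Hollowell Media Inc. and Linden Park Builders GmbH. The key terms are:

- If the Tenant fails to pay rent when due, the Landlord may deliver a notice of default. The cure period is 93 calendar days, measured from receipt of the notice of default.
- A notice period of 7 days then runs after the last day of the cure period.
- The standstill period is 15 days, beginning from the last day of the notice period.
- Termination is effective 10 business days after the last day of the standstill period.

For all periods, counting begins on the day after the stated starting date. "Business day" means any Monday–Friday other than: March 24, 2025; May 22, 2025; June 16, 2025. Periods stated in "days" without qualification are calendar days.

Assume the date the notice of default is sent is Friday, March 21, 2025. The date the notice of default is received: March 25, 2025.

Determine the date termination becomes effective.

August 1, 2025

The last day of the cure period: March 25, 2025 + 93 days = June 26, 2025.
The last day of the notice period: 7 calendar days after June 26, 2025 is July 3, 2025.
The last day of the standstill period: 15 calendar days after July 3, 2025 is July 18, 2025.
The date termination becomes effective: 10 business days after Friday, July 18, 2025, skipping weekends — Jul 21, Jul 22, Jul 23, Jul 24, Jul 25, Jul 28, Jul 29, Jul 30, Jul 31, Aug 1 — lands on Friday, August 1, 2025.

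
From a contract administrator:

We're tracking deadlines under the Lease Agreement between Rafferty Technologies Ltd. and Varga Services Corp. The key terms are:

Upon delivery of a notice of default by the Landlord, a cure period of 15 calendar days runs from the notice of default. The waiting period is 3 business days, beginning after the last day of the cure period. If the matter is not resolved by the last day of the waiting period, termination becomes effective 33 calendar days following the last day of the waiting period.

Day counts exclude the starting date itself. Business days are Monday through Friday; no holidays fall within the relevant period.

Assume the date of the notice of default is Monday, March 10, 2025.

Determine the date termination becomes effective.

April 30, 2025

The last day of the cure period: 15 calendar days after March 10, 2025 is March 25, 2025.
The last day of the waiting period: 3 business days after Tuesday, March 25, 2025, skipping weekends — Mar 26, Mar 27, Mar 28 — lands on Friday, March 28, 2025.
The date termination becomes effective: March 28, 2025 + 33 days = April 30, 2025.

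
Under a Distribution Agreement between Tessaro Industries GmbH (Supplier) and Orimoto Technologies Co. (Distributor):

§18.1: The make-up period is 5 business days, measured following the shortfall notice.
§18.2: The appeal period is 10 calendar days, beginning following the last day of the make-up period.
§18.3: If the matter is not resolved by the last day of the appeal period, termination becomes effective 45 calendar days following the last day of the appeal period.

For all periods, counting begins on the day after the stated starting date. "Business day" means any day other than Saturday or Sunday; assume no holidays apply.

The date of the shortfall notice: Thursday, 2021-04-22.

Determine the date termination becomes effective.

The last day of the make-up period: 5 business days after Thursday, 2021-04-22, skipping weekends — Apr 23, Apr 26, Apr 27, Apr 28, Apr 29 — lands on Thursday, 2021-04-29.
Adding 10 calendar days to 2021-04-29 gives 2021-05-09, which is the last day of the appeal period.
The date termination becomes effective: 45 calendar days after 2021-05-09 is 2021-06-23.

2021-06-23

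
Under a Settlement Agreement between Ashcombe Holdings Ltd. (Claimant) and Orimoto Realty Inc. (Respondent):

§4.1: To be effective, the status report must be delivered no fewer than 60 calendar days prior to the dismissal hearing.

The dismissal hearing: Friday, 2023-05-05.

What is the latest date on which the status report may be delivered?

2023-03-06

Counting back 60 calendar days from 2023-05-05 gives 2023-03-06.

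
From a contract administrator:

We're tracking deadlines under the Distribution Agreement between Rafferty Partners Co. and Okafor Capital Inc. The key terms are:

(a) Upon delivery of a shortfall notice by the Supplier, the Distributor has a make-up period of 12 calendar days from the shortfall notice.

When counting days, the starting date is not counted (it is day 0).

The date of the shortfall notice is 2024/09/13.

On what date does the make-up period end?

The last day of the make-up period: 12 calendar days after 2024/09/13 is 2024/09/25.

2024/09/25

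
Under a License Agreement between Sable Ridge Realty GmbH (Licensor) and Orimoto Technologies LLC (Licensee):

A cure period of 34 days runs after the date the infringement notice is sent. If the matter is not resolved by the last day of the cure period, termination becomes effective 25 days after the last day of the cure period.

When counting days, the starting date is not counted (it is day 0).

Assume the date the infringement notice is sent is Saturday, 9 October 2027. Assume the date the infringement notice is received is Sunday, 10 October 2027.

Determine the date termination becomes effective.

The last day of the cure period: 9 October 2027 + 34 days = 12 November 2027.
The date termination becomes effective: 12 November 2027 + 25 days = 7 December 2027.

7 December 2027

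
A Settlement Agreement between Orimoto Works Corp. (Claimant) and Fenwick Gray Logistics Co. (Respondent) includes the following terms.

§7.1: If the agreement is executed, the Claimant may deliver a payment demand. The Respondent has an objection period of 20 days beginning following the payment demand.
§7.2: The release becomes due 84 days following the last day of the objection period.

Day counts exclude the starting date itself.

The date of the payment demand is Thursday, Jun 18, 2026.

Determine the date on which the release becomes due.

The last day of the objection period: 20 calendar days after Jun 18, 2026 is Jul 8, 2026.
The date on which the release becomes due: Jul 8, 2026 + 84 days = Sep 30, 2026.

Sep 30, 2026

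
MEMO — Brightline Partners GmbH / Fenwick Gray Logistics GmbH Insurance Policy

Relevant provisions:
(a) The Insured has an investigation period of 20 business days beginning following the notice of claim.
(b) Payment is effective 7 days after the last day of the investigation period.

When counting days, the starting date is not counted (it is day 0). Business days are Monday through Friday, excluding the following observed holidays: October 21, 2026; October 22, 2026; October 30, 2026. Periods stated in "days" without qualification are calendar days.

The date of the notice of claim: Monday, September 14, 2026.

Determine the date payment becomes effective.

October 19, 2026

The last day of the investigation period: 20 business days after Monday, September 14, 2026, skipping weekends — Sep 15, Sep 16, Sep 17, Sep 18, …, Oct 8, Oct 9, Oct 12 — lands on Monday, October 12, 2026.
Adding 7 calendar days to October 12, 2026 gives October 19, 2026, which is the date payment becomes effective.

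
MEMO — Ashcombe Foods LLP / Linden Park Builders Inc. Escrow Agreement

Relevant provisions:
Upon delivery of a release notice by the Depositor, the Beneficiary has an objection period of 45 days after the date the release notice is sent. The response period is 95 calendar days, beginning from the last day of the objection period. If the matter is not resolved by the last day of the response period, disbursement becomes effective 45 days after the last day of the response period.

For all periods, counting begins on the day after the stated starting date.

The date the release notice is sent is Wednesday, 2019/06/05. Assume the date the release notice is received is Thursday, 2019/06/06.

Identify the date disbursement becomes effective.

2019/12/07

The last day of the objection period: 45 calendar days after 2019/06/05 is 2019/07/20.
The last day of the response period: 95 calendar days after 2019/07/20 is 2019/10/23.
The date disbursement becomes effective: 45 calendar days after 2019/10/23 is 2019/12/07.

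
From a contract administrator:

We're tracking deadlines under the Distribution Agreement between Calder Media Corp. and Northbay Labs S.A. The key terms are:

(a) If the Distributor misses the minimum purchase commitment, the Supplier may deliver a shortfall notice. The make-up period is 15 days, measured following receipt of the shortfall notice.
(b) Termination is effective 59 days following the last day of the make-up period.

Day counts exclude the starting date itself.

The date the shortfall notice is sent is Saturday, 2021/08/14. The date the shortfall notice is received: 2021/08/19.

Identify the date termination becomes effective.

The last day of the make-up period: 15 calendar days after 2021/08/19 is 2021/09/03.
The date termination becomes effective: 59 calendar days after 2021/09/03 is 2021/11/01.

2021/11/01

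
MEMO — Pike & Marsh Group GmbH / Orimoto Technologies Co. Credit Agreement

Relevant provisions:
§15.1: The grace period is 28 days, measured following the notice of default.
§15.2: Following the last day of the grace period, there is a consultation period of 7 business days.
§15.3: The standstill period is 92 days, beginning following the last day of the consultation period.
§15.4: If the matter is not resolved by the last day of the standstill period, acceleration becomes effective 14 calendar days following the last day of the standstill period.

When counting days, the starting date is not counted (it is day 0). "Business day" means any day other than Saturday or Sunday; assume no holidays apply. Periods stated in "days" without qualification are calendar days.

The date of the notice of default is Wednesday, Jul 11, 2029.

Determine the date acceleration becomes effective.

The last day of the grace period: Jul 11, 2029 + 28 days = Aug 8, 2029.
From Wednesday, Aug 8, 2029, 7 business days (Aug 9, Aug 10, Aug 13, Aug 14, Aug 15, Aug 16, Aug 17, skipping weekends) brings us to Friday, Aug 17, 2029, which is the last day of the consultation period.
The last day of the standstill period: Aug 17, 2029 + 92 days = Nov 17, 2029.
The date acceleration becomes effective: Nov 17, 2029 + 14 days = Dec 1, 2029.

Dec 1, 2029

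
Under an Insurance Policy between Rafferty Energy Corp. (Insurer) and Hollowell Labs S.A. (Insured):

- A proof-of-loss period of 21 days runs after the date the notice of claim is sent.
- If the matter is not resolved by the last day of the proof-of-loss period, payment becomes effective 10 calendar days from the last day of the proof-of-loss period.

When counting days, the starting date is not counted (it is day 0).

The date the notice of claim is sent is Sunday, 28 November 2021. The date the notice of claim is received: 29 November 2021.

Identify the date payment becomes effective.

29 December 2021

The last day of the proof-of-loss period: 21 calendar days after 28 November 2021 is 19 December 2021.
The date payment becomes effective: 19 December 2021 + 10 days = 29 December 2021.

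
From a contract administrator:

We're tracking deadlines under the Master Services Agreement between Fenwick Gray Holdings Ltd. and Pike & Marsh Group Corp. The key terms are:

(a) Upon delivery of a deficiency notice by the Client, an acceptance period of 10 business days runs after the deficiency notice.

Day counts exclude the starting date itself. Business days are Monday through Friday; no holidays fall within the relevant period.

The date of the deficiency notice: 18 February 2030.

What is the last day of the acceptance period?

From Monday, 18 February 2030, 10 business days (Feb 19, Feb 20, Feb 21, Feb 22, Feb 25, Feb 26, Feb 27, Feb 28, Mar 1, Mar 4, skipping weekends) brings us to Monday, 4 March 2030, which is the last day of the acceptance period.

4 March 2030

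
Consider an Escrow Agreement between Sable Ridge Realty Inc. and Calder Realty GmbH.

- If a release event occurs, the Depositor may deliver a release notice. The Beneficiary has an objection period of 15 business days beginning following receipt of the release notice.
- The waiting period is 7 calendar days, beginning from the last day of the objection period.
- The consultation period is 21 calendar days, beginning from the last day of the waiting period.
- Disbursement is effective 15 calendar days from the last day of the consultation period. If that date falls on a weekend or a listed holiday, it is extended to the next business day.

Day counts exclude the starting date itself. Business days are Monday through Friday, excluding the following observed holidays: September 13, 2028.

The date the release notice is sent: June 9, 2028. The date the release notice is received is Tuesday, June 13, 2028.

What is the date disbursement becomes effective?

From Tuesday, June 13, 2028, 15 business days (Jun 14, Jun 15, Jun 16, Jun 19, …, Jun 30, Jul 3, Jul 4, skipping weekends) brings us to Tuesday, July 4, 2028, which is the last day of the objection period.
The last day of the waiting period: July 4, 2028 + 7 days = July 11, 2028.
The last day of the consultation period: July 11, 2028 + 21 days = August 1, 2028.
The date disbursement becomes effective: August 1, 2028 + 15 days = August 16, 2028. August 16, 2028 is a Wednesday and is not a listed holiday, so no roll-forward applies.

August 16, 2028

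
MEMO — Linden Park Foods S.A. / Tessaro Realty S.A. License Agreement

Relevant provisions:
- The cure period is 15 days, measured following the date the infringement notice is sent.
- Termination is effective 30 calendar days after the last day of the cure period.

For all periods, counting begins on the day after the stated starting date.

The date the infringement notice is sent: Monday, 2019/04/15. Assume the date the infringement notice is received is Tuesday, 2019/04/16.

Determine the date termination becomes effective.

2019/05/30

Adding 15 calendar days to 2019/04/15 gives 2019/04/30, which is the last day of the cure period.
Adding 30 calendar days to 2019/04/30 gives 2019/05/30, which is the date termination becomes effective.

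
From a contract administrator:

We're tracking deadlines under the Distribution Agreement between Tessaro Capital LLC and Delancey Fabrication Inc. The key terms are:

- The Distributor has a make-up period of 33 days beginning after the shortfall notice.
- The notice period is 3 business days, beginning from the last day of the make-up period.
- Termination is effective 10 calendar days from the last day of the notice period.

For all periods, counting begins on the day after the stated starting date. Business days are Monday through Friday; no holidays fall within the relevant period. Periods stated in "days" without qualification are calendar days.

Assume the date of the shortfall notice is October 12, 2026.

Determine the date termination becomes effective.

November 28, 2026

Adding 33 calendar days to October 12, 2026 gives November 14, 2026, which is the last day of the make-up period.
From Saturday, November 14, 2026, 3 business days (Nov 16, Nov 17, Nov 18, skipping weekends) brings us to Wednesday, November 18, 2026, which is the last day of the notice period.
The date termination becomes effective: November 18, 2026 + 10 days = November 28, 2026.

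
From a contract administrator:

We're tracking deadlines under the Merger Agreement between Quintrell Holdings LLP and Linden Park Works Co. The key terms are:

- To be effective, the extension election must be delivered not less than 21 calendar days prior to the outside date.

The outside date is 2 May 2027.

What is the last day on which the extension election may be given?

2 May 2027 minus 21 days is 11 April 2027.

11 April 2027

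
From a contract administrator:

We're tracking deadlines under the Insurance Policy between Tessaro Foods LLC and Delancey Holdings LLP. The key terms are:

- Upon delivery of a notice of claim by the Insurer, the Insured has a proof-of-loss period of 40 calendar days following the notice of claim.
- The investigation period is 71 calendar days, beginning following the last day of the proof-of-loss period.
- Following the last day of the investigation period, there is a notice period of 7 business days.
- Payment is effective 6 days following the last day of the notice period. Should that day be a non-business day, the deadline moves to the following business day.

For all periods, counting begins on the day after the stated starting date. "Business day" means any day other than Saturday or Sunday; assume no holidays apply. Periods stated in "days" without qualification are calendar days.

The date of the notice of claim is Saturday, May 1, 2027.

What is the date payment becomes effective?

September 6, 2027

The last day of the proof-of-loss period: 40 calendar days after May 1, 2027 is June 10, 2027.
The last day of the investigation period: 71 calendar days after June 10, 2027 is August 20, 2027.
From Friday, August 20, 2027, 7 business days (Aug 23, Aug 24, Aug 25, Aug 26, Aug 27, Aug 30, Aug 31, skipping weekends) brings us to Tuesday, August 31, 2027, which is the last day of the notice period.
The date payment becomes effective: 6 calendar days after August 31, 2027 is September 6, 2027. September 6, 2027 is a Monday, so no roll-forward applies.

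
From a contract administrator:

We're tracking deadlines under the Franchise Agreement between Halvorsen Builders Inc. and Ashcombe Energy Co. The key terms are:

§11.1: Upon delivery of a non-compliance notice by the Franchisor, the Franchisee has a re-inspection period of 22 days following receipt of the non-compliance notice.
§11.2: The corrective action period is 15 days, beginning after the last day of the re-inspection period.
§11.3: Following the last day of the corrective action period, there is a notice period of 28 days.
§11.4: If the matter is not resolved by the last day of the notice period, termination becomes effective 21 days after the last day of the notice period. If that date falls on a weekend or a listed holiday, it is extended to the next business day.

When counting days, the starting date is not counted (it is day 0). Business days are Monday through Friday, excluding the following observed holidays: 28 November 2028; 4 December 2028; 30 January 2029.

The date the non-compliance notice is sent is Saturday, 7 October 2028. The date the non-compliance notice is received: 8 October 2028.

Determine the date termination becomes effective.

Adding 22 calendar days to 8 October 2028 gives 30 October 2028, which is the last day of the re-inspection period.
The last day of the corrective action period: 15 calendar days after 30 October 2028 is 14 November 2028.
The last day of the notice period: 14 November 2028 + 28 days = 12 December 2028.
Adding 21 calendar days to 12 December 2028 gives 2 January 2029, which is the date termination becomes effective. 2 January 2029 is a Tuesday and is not a listed holiday, so no roll-forward applies.

2 January 2029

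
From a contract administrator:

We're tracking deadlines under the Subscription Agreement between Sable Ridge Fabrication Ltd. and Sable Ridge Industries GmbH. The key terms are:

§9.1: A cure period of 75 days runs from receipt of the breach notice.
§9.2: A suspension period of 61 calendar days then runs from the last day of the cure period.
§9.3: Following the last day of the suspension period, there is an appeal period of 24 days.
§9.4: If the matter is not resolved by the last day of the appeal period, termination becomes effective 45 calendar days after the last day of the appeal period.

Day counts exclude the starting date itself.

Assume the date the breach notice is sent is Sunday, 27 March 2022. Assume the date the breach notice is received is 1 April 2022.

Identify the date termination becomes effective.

23 October 2022

The last day of the cure period: 75 calendar days after 1 April 2022 is 15 June 2022.
The last day of the suspension period: 61 calendar days after 15 June 2022 is 15 August 2022.
The last day of the appeal period: 24 calendar days after 15 August 2022 is 8 September 2022.
The date termination becomes effective: 45 calendar days after 8 September 2022 is 23 October 2022.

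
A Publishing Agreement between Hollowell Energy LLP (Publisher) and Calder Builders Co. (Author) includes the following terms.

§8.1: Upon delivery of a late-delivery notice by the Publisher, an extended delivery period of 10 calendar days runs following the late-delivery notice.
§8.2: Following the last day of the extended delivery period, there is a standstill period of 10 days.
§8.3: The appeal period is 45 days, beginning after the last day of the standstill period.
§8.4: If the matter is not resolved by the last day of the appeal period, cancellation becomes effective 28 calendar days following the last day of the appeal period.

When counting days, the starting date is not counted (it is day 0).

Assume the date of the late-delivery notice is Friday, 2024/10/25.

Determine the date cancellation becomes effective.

2025/01/26

Adding 10 calendar days to 2024/10/25 gives 2024/11/04, which is the last day of the extended delivery period.
Adding 10 calendar days to 2024/11/04 gives 2024/11/14, which is the last day of the standstill period.
Adding 45 calendar days to 2024/11/14 gives 2024/12/29, which is the last day of the appeal period.
Adding 28 calendar days to 2024/12/29 gives 2025/01/26, which is the date cancellation becomes effective.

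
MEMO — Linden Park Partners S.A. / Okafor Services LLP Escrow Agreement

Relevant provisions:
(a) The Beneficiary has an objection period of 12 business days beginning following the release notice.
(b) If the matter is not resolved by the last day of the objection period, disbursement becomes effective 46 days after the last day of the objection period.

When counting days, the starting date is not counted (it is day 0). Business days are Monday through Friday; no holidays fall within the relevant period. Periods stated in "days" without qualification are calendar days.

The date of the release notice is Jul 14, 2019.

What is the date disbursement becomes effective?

Sep 14, 2019

The last day of the objection period: 12 business days after Sunday, Jul 14, 2019, skipping weekends — Jul 15, Jul 16, Jul 17, Jul 18, …, Jul 26, Jul 29, Jul 30 — lands on Tuesday, Jul 30, 2019.
Adding 46 calendar days to Jul 30, 2019 gives Sep 14, 2019, which is the date disbursement becomes effective.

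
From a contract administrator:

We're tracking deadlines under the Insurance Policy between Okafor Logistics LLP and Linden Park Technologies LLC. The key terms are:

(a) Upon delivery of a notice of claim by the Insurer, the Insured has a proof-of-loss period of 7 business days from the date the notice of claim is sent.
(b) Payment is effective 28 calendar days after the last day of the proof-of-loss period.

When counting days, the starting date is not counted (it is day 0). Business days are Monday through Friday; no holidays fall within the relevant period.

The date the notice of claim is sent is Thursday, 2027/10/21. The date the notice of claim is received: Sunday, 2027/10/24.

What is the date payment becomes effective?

2027/11/29

From Thursday, 2027/10/21, 7 business days (Oct 22, Oct 25, Oct 26, Oct 27, Oct 28, Oct 29, Nov 1, skipping weekends) brings us to Monday, 2027/11/01, which is the last day of the proof-of-loss period.
The date payment becomes effective: 28 calendar days after 2027/11/01 is 2027/11/29.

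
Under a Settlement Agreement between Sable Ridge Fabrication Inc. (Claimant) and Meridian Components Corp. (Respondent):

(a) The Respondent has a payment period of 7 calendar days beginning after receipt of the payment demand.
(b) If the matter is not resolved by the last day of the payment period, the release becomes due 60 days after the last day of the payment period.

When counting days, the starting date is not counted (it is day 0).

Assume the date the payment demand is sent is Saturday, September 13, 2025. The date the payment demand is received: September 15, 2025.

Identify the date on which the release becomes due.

The last day of the payment period: 7 calendar days after September 15, 2025 is September 22, 2025.
The date on which the release becomes due: September 22, 2025 + 60 days = November 21, 2025.

November 21, 2025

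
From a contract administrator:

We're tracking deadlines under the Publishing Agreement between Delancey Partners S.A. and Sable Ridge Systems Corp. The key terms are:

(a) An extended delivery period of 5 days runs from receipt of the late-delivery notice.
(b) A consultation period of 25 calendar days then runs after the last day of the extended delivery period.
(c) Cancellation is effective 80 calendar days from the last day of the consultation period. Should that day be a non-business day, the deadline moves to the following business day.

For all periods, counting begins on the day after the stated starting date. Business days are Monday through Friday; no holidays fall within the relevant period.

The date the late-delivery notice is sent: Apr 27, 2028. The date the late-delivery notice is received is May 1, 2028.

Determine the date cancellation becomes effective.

The last day of the extended delivery period: 5 calendar days after May 1, 2028 is May 6, 2028.
Adding 25 calendar days to May 6, 2028 gives May 31, 2028, which is the last day of the consultation period.
The date cancellation becomes effective: 80 calendar days after May 31, 2028 is Aug 19, 2028. That falls on a Saturday, so it rolls to the next business day, Monday, Aug 21, 2028.

Aug 21, 2028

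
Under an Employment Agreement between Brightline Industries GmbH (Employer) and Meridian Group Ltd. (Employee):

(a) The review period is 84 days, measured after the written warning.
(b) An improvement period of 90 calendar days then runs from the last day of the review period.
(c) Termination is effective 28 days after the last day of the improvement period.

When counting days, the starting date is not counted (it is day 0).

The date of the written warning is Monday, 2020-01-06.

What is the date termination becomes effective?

2020-07-26

The last day of the review period: 84 calendar days after 2020-01-06 is 2020-03-30.
The last day of the improvement period: 2020-03-30 + 90 days = 2020-06-28.
Adding 28 calendar days to 2020-06-28 gives 2020-07-26, which is the date termination becomes effective.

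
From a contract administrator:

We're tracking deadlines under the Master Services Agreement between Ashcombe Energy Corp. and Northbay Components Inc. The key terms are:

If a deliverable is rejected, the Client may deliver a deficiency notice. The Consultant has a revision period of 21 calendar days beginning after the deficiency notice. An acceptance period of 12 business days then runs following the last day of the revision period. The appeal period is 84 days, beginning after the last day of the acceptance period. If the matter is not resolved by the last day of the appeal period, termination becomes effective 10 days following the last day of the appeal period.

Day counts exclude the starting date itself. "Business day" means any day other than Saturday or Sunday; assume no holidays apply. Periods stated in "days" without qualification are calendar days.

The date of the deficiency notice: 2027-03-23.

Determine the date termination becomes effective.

2027-08-01

Adding 21 calendar days to 2027-03-23 gives 2027-04-13, which is the last day of the revision period.
From Tuesday, 2027-04-13, 12 business days (Apr 14, Apr 15, Apr 16, Apr 19, …, Apr 27, Apr 28, Apr 29, skipping weekends) brings us to Thursday, 2027-04-29, which is the last day of the acceptance period.
The last day of the appeal period: 2027-04-29 + 84 days = 2027-07-22.
The date termination becomes effective: 10 calendar days after 2027-07-22 is 2027-08-01.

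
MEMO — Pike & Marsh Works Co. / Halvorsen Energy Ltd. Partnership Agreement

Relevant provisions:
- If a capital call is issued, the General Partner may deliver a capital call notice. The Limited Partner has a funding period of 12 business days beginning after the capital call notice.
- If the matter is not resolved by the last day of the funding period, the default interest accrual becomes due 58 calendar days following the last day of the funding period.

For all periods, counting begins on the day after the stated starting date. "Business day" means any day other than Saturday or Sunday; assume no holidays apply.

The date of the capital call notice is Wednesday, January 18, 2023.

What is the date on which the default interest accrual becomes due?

From Wednesday, January 18, 2023, 12 business days (Jan 19, Jan 20, Jan 23, Jan 24, …, Feb 1, Feb 2, Feb 3, skipping weekends) brings us to Friday, February 3, 2023, which is the last day of the funding period.
The date on which the default interest accrual becomes due: 58 calendar days after February 3, 2023 is April 2, 2023.

April 2, 2023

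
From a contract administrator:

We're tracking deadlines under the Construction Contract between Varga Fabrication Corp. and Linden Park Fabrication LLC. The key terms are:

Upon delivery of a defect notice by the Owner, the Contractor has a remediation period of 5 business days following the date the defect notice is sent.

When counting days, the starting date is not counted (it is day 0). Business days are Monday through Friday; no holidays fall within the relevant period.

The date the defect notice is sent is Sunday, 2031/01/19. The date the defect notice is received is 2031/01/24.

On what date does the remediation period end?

2031/01/24

The last day of the remediation period: counting 5 business days from Sunday, 2031/01/19 (Jan 20, Jan 21, Jan 22, Jan 23, Jan 24, skipping weekends) reaches Friday, 2031/01/24.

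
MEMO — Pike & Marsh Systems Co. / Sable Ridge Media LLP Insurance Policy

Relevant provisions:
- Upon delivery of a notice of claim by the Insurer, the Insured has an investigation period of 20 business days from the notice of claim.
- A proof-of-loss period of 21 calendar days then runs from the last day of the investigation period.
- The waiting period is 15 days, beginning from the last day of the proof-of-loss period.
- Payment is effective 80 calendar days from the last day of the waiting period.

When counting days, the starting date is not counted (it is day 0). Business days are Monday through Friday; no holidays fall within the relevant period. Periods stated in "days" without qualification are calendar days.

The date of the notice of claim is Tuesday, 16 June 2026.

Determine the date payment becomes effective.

7 November 2026

From Tuesday, 16 June 2026, 20 business days (Jun 17, Jun 18, Jun 19, Jun 22, …, Jul 10, Jul 13, Jul 14, skipping weekends) brings us to Tuesday, 14 July 2026, which is the last day of the investigation period.
The last day of the proof-of-loss period: 21 calendar days after 14 July 2026 is 4 August 2026.
Adding 15 calendar days to 4 August 2026 gives 19 August 2026, which is the last day of the waiting period.
The date payment becomes effective: 19 August 2026 + 80 days = 7 November 2026.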